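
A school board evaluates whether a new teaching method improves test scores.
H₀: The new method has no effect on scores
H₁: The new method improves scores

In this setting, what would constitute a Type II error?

Answer: Failing to adopt an effective teaching method

Derivation:
Type I error (α): Rejecting H₀ when H₀ is true
Type II error (β): Failing to reject H₀ when H₁ is true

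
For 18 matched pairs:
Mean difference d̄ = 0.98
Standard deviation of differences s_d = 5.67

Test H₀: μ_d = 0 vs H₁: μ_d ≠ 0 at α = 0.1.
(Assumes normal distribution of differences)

df = n - 1 = 17
SE = s_d/√n = 5.67/√18 = 1.3364
t = d̄/SE = 0.98/1.3364 = 0.7333
Critical value: t_{0.05,17} = ±1.740
p-value ≈ 0.4734
Decision: fail to reject H₀

Answer: t = 0.7333, fail to reject H₀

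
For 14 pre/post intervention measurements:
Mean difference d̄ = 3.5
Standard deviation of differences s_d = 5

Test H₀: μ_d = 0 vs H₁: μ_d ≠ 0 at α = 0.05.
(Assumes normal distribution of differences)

Answer: t = 2.6192, reject H₀

Derivation:
df = n - 1 = 13
SE = s_d/√n = 5/√14 = 1.3363
t = d̄/SE = 3.5/1.3363 = 2.6192
Critical value: t_{0.025,13} = ±2.160
p-value ≈ 0.0212
Decision: reject H₀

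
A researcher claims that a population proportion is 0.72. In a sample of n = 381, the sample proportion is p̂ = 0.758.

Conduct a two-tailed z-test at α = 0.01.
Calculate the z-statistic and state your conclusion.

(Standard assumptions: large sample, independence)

Answer: z = 1.6520, fail to reject H₀

Derivation:
H₀: p = 0.72, H₁: p ≠ 0.72
Standard error: SE = √(p₀(1-p₀)/n) = √(0.72×0.28/381) = 0.023003
z-statistic: z = (p̂ - p₀)/SE = (0.758 - 0.72)/0.023003 = 1.6520
Critical value: z_0.005 = ±2.576
p-value = 0.0985
Decision: fail to reject H₀ at α = 0.01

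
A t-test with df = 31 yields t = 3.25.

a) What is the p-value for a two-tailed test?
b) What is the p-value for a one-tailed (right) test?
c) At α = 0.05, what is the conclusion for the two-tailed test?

Using t-distribution with df = 31:
a) Two-tailed: p = 2×P(T > 3.25) = 0.0028
b) One-tailed: p = P(T > 3.25) = 0.0014
c) 0.0028 < 0.05, reject H₀

Answer: a) 0.0028, b) 0.0014, c) reject H₀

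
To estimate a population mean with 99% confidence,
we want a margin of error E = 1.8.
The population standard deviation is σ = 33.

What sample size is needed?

Answer: n = 2231

Derivation:
z_0.005 = 2.576
n = (z×σ/E)² = (2.576×33/1.8)²
n = 2230.3580
Round up: n = 2231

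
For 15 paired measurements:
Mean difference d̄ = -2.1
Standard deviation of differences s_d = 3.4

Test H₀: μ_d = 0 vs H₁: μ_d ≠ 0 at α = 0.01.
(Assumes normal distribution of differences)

Answer: t = -2.3921, fail to reject H₀

Derivation:
df = n - 1 = 14
SE = s_d/√n = 3.4/√15 = 0.8779
t = d̄/SE = -2.1/0.8779 = -2.3921
Critical value: t_{0.005,14} = ±2.977
p-value ≈ 0.0313
Decision: fail to reject H₀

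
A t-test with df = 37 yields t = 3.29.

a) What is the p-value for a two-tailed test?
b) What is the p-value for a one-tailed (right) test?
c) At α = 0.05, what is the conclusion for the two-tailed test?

Answer: a) 0.0022, b) 0.0011, c) reject H₀

Derivation:
Using t-distribution with df = 37:
a) Two-tailed: p = 2×P(T > 3.29) = 0.0022
b) One-tailed: p = P(T > 3.29) = 0.0011
c) 0.0022 < 0.05, reject H₀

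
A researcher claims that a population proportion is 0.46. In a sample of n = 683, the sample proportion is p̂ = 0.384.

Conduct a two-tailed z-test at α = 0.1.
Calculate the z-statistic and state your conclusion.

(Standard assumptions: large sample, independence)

H₀: p = 0.46, H₁: p ≠ 0.46
Standard error: SE = √(p₀(1-p₀)/n) = √(0.46×0.54/683) = 0.019071
z-statistic: z = (p̂ - p₀)/SE = (0.384 - 0.46)/0.019071 = -3.9851
Critical value: z_0.05 = ±1.645
p-value = 0.0001
Decision: reject H₀ at α = 0.1

Answer: z = -3.9851, reject H₀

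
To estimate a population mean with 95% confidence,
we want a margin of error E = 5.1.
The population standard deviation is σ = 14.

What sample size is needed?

Answer: n = 29

Derivation:
z_0.025 = 1.960
n = (z×σ/E)² = (1.960×14/5.1)²
n = 28.9486
Round up: n = 29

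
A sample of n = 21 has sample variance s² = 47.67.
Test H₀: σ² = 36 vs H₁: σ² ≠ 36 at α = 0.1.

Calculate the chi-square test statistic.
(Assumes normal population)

df = n - 1 = 20
χ² = (n-1)s²/σ₀² = 20×47.67/36 = 26.4833
Critical values: χ²_{0.95,20} = 10.851, χ²_{0.05,20} = 31.410
Rejection region: χ² < 10.851 or χ² > 31.410
Decision: fail to reject H₀

Answer: χ² = 26.4833, fail to reject H₀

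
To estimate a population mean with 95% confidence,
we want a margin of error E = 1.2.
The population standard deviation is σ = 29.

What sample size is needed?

Answer: n = 2244

Derivation:
z_0.025 = 1.960
n = (z×σ/E)² = (1.960×29/1.2)²
n = 2243.6011
Round up: n = 2244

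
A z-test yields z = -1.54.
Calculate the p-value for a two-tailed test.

For z = -1.54:
p = 2×P(Z > |-1.54|) = 2×(1 - Φ(1.54)) = 0.1236

Answer: p-value ≈ 0.1236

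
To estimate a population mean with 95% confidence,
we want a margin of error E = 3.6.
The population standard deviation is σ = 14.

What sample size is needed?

Answer: n = 59

Derivation:
z_0.025 = 1.960
n = (z×σ/E)² = (1.960×14/3.6)²
n = 58.0983
Round up: n = 59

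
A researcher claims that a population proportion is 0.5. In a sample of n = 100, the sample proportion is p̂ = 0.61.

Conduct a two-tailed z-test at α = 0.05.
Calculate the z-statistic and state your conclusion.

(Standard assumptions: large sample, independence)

H₀: p = 0.5, H₁: p ≠ 0.5
Standard error: SE = √(p₀(1-p₀)/n) = √(0.5×0.5/100) = 0.050000
z-statistic: z = (p̂ - p₀)/SE = (0.61 - 0.5)/0.050000 = 2.2000
Critical value: z_0.025 = ±1.960
p-value = 0.0278
Decision: reject H₀ at α = 0.05

Answer: z = 2.2000, reject H₀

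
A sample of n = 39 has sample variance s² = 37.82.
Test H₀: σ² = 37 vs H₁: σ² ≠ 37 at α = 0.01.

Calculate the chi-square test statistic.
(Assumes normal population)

df = n - 1 = 38
χ² = (n-1)s²/σ₀² = 38×37.82/37 = 38.8422
Critical values: χ²_{0.995,38} = 19.289, χ²_{0.005,38} = 64.181
Rejection region: χ² < 19.289 or χ² > 64.181
Decision: fail to reject H₀

Answer: χ² = 38.8422, fail to reject H₀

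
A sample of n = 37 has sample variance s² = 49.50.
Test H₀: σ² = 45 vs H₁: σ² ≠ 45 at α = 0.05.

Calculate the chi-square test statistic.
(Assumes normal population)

df = n - 1 = 36
χ² = (n-1)s²/σ₀² = 36×49.50/45 = 39.6000
Critical values: χ²_{0.975,36} = 21.336, χ²_{0.025,36} = 54.437
Rejection region: χ² < 21.336 or χ² > 54.437
Decision: fail to reject H₀

Answer: χ² = 39.6000, fail to reject H₀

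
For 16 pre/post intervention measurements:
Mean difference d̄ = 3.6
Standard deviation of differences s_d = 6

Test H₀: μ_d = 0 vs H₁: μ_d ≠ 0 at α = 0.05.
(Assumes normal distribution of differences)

Answer: t = 2.4000, reject H₀

Derivation:
df = n - 1 = 15
SE = s_d/√n = 6/√16 = 1.5000
t = d̄/SE = 3.6/1.5000 = 2.4000
Critical value: t_{0.025,15} = ±2.131
p-value ≈ 0.0298
Decision: reject H₀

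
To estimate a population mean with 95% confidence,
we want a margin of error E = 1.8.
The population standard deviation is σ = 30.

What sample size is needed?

Answer: n = 1068

Derivation:
z_0.025 = 1.960
n = (z×σ/E)² = (1.960×30/1.8)²
n = 1067.1111
Round up: n = 1068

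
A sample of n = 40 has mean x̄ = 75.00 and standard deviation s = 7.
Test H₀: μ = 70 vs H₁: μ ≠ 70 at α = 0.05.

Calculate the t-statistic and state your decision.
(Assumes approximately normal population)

Answer: t = 4.5175, reject H₀

Derivation:
df = n - 1 = 39
SE = s/√n = 7/√40 = 1.1068
t = (x̄ - μ₀)/SE = (75.00 - 70)/1.1068 = 4.5175
Critical value: t_{0.025,39} = ±2.023
p-value ≈ 0.0001
Decision: reject H₀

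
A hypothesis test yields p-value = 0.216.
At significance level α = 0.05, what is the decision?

Answer: fail to reject H₀

Derivation:
Compare p-value to α:
0.216 ≥ 0.05
Decision: fail to reject H₀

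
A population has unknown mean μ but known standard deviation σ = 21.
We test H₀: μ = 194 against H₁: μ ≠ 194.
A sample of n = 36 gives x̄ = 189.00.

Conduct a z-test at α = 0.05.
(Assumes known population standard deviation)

Standard error: SE = σ/√n = 21/√36 = 3.5000
z-statistic: z = (x̄ - μ₀)/SE = (189.00 - 194)/3.5000 = -1.4286
Critical value: ±1.960
p-value = 0.1531
Decision: fail to reject H₀

Answer: z = -1.4286, fail to reject H₀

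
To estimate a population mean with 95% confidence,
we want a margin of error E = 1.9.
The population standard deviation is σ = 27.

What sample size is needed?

Answer: n = 776

Derivation:
z_0.025 = 1.960
n = (z×σ/E)² = (1.960×27/1.9)²
n = 775.7691
Round up: n = 776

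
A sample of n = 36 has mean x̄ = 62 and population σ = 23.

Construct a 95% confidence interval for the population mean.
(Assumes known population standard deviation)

Confidence level: 95%, α = 0.05
z_0.025 = 1.960
SE = σ/√n = 23/√36 = 3.8333
Margin of error = 1.960 × 3.8333 = 7.5133
CI: x̄ ± margin = 62 ± 7.5133
CI: (54.4867, 69.5133)

Answer: (54.4867, 69.5133)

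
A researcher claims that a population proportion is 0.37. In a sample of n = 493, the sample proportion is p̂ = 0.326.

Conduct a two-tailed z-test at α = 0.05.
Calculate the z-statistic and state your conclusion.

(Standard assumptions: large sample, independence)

Answer: z = -2.0235, reject H₀

Derivation:
H₀: p = 0.37, H₁: p ≠ 0.37
Standard error: SE = √(p₀(1-p₀)/n) = √(0.37×0.63/493) = 0.021744
z-statistic: z = (p̂ - p₀)/SE = (0.326 - 0.37)/0.021744 = -2.0235
Critical value: z_0.025 = ±1.960
p-value = 0.0430
Decision: reject H₀ at α = 0.05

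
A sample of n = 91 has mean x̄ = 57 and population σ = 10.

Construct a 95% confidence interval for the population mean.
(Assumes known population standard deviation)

Confidence level: 95%, α = 0.05
z_0.025 = 1.960
SE = σ/√n = 10/√91 = 1.0483
Margin of error = 1.960 × 1.0483 = 2.0547
CI: x̄ ± margin = 57 ± 2.0547
CI: (54.9453, 59.0547)

Answer: (54.9453, 59.0547)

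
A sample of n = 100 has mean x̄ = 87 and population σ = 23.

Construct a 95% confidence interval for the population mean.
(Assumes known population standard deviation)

Confidence level: 95%, α = 0.05
z_0.025 = 1.960
SE = σ/√n = 23/√100 = 2.3000
Margin of error = 1.960 × 2.3000 = 4.5080
CI: x̄ ± margin = 87 ± 4.5080
CI: (82.4920, 91.5080)

Answer: (82.4920, 91.5080)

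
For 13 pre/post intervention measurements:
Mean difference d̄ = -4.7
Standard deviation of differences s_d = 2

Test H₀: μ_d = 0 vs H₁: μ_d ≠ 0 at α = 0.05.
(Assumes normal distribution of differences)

df = n - 1 = 12
SE = s_d/√n = 2/√13 = 0.5547
t = d̄/SE = -4.7/0.5547 = -8.4730
Critical value: t_{0.025,12} = ±2.179
p-value < 0.0001
Decision: reject H₀

Answer: t = -8.4730, reject H₀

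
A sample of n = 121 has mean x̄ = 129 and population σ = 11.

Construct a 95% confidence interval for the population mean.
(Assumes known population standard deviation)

Confidence level: 95%, α = 0.05
z_0.025 = 1.960
SE = σ/√n = 11/√121 = 1.0000
Margin of error = 1.960 × 1.0000 = 1.9600
CI: x̄ ± margin = 129 ± 1.9600
CI: (127.0400, 130.9600)

Answer: (127.0400, 130.9600)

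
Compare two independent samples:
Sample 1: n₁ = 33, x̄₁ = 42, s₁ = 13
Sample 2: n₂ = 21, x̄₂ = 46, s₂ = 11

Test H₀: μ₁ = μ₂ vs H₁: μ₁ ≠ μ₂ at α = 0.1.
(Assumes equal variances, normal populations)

Pooled variance: s²_p = [32×13² + 20×11²]/(52) = 150.5385
s_p = 12.2694
SE = s_p×√(1/n₁ + 1/n₂) = 12.2694×√(1/33 + 1/21) = 3.4249
t = (x̄₁ - x̄₂)/SE = (42 - 46)/3.4249 = -1.1679
df = 52, t-critical = ±1.675
Decision: fail to reject H₀

Answer: t = -1.1679, fail to reject H₀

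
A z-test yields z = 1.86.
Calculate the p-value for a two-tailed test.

For z = 1.86:
p = 2×P(Z > |1.86|) = 2×(1 - Φ(1.86)) = 0.0629

Answer: p-value ≈ 0.0629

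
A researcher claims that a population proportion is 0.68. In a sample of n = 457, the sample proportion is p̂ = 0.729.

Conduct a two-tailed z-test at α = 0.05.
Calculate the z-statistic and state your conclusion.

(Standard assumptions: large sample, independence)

Answer: z = 2.2455, reject H₀

Derivation:
H₀: p = 0.68, H₁: p ≠ 0.68
Standard error: SE = √(p₀(1-p₀)/n) = √(0.68×0.32/457) = 0.021821
z-statistic: z = (p̂ - p₀)/SE = (0.729 - 0.68)/0.021821 = 2.2455
Critical value: z_0.025 = ±1.960
p-value = 0.0247
Decision: reject H₀ at α = 0.05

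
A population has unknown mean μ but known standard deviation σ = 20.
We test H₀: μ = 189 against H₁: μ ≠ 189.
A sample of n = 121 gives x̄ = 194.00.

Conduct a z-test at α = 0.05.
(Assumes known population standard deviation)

Answer: z = 2.7500, reject H₀

Derivation:
Standard error: SE = σ/√n = 20/√121 = 1.8182
z-statistic: z = (x̄ - μ₀)/SE = (194.00 - 189)/1.8182 = 2.7500
Critical value: ±1.960
p-value = 0.0060
Decision: reject H₀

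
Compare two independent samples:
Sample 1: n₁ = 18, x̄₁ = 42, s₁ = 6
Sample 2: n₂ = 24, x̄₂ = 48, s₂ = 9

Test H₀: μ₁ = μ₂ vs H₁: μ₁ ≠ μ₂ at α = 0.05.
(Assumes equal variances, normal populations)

Answer: t = -2.4463, reject H₀

Derivation:
Pooled variance: s²_p = [17×6² + 23×9²]/(40) = 61.8750
s_p = 7.8661
SE = s_p×√(1/n₁ + 1/n₂) = 7.8661×√(1/18 + 1/24) = 2.4527
t = (x̄₁ - x̄₂)/SE = (42 - 48)/2.4527 = -2.4463
df = 40, t-critical = ±2.021
Decision: reject H₀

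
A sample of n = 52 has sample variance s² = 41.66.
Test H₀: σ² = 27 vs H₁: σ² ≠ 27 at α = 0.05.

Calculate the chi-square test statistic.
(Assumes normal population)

df = n - 1 = 51
χ² = (n-1)s²/σ₀² = 51×41.66/27 = 78.6911
Critical values: χ²_{0.975,51} = 33.162, χ²_{0.025,51} = 72.616
Rejection region: χ² < 33.162 or χ² > 72.616
Decision: reject H₀

Answer: χ² = 78.6911, reject H₀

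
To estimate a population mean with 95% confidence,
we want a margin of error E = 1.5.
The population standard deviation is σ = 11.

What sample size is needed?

z_0.025 = 1.960
n = (z×σ/E)² = (1.960×11/1.5)²
n = 206.5927
Round up: n = 207

Answer: n = 207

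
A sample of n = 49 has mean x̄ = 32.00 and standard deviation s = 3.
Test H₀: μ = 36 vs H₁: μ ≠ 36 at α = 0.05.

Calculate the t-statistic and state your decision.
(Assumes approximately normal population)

df = n - 1 = 48
SE = s/√n = 3/√49 = 0.4286
t = (x̄ - μ₀)/SE = (32.00 - 36)/0.4286 = -9.3327
Critical value: t_{0.025,48} = ±2.011
p-value < 0.0001
Decision: reject H₀

Answer: t = -9.3327, reject H₀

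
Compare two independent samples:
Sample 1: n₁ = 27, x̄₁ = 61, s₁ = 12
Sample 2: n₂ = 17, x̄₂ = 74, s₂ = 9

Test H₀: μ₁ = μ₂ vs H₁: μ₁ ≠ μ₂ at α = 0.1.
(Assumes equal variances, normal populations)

Answer: t = -3.8329, reject H₀

Derivation:
Pooled variance: s²_p = [26×12² + 16×9²]/(42) = 120.0000
s_p = 10.9545
SE = s_p×√(1/n₁ + 1/n₂) = 10.9545×√(1/27 + 1/17) = 3.3917
t = (x̄₁ - x̄₂)/SE = (61 - 74)/3.3917 = -3.8329
df = 42, t-critical = ±1.682
Decision: reject H₀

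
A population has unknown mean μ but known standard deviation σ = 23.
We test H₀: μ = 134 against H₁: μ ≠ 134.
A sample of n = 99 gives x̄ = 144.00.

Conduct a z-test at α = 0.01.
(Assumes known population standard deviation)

Standard error: SE = σ/√n = 23/√99 = 2.3116
z-statistic: z = (x̄ - μ₀)/SE = (144.00 - 134)/2.3116 = 4.3260
Critical value: ±2.576
p-value < 0.0001
Decision: reject H₀

Answer: z = 4.3260, reject H₀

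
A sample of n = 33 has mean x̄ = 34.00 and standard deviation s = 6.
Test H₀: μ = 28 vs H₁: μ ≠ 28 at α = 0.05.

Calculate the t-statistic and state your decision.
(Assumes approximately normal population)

Answer: t = 5.7444, reject H₀

Derivation:
df = n - 1 = 32
SE = s/√n = 6/√33 = 1.0445
t = (x̄ - μ₀)/SE = (34.00 - 28)/1.0445 = 5.7444
Critical value: t_{0.025,32} = ±2.037
p-value < 0.0001
Decision: reject H₀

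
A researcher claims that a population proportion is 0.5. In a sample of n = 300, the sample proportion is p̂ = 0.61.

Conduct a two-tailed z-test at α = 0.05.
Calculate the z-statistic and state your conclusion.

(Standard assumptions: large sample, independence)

H₀: p = 0.5, H₁: p ≠ 0.5
Standard error: SE = √(p₀(1-p₀)/n) = √(0.5×0.5/300) = 0.028868
z-statistic: z = (p̂ - p₀)/SE = (0.61 - 0.5)/0.028868 = 3.8104
Critical value: z_0.025 = ±1.960
p-value = 0.0001
Decision: reject H₀ at α = 0.05

Answer: z = 3.8104, reject H₀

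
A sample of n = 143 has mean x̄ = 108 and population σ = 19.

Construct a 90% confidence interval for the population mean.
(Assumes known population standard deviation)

Answer: (105.3863, 110.6137)

Derivation:
Confidence level: 90%, α = 0.1
z_0.05 = 1.645
SE = σ/√n = 19/√143 = 1.5889
Margin of error = 1.645 × 1.5889 = 2.6137
CI: x̄ ± margin = 108 ± 2.6137
CI: (105.3863, 110.6137)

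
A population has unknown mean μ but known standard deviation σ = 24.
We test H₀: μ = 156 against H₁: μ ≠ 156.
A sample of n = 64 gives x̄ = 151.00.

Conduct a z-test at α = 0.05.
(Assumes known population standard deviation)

Answer: z = -1.6667, fail to reject H₀

Derivation:
Standard error: SE = σ/√n = 24/√64 = 3.0000
z-statistic: z = (x̄ - μ₀)/SE = (151.00 - 156)/3.0000 = -1.6667
Critical value: ±1.960
p-value = 0.0956
Decision: fail to reject H₀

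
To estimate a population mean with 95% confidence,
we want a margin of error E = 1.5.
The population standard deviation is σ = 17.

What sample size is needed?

Answer: n = 494

Derivation:
z_0.025 = 1.960
n = (z×σ/E)² = (1.960×17/1.5)²
n = 493.4322
Round up: n = 494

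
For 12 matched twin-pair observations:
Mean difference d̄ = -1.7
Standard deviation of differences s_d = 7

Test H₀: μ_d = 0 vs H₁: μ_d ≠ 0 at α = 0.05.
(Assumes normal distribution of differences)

Answer: t = -0.8413, fail to reject H₀

Derivation:
df = n - 1 = 11
SE = s_d/√n = 7/√12 = 2.0207
t = d̄/SE = -1.7/2.0207 = -0.8413
Critical value: t_{0.025,11} = ±2.201
p-value ≈ 0.4181
Decision: fail to reject H₀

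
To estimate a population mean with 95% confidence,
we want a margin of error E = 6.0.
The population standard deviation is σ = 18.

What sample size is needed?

z_0.025 = 1.960
n = (z×σ/E)² = (1.960×18/6.0)²
n = 34.5744
Round up: n = 35

Answer: n = 35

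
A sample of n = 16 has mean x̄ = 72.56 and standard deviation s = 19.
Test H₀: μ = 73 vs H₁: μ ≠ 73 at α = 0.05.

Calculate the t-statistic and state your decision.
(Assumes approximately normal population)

Answer: t = -0.0926, fail to reject H₀

Derivation:
df = n - 1 = 15
SE = s/√n = 19/√16 = 4.7500
t = (x̄ - μ₀)/SE = (72.56 - 73)/4.7500 = -0.0926
Critical value: t_{0.025,15} = ±2.131
p-value ≈ 0.9274
Decision: fail to reject H₀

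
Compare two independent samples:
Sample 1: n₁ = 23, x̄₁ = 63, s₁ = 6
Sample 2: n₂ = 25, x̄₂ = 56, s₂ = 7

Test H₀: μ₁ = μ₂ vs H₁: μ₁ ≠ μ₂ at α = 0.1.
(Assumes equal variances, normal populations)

Pooled variance: s²_p = [22×6² + 24×7²]/(46) = 42.7826
s_p = 6.5408
SE = s_p×√(1/n₁ + 1/n₂) = 6.5408×√(1/23 + 1/25) = 1.8898
t = (x̄₁ - x̄₂)/SE = (63 - 56)/1.8898 = 3.7041
df = 46, t-critical = ±1.679
Decision: reject H₀

Answer: t = 3.7041, reject H₀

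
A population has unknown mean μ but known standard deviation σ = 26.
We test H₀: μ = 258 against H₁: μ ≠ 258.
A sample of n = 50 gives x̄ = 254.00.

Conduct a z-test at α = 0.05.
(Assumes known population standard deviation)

Answer: z = -1.0878, fail to reject H₀

Derivation:
Standard error: SE = σ/√n = 26/√50 = 3.6770
z-statistic: z = (x̄ - μ₀)/SE = (254.00 - 258)/3.6770 = -1.0878
Critical value: ±1.960
p-value = 0.2767
Decision: fail to reject H₀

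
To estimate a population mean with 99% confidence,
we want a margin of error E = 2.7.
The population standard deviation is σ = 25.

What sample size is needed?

z_0.005 = 2.576
n = (z×σ/E)² = (2.576×25/2.7)²
n = 568.9108
Round up: n = 569

Answer: n = 569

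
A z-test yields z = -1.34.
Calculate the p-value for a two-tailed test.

Answer: p-value ≈ 0.1802

Derivation:
For z = -1.34:
p = 2×P(Z > |-1.34|) = 2×(1 - Φ(1.34)) = 0.1802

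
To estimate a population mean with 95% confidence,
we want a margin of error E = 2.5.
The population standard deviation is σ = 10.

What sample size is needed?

Answer: n = 62

Derivation:
z_0.025 = 1.960
n = (z×σ/E)² = (1.960×10/2.5)²
n = 61.4656
Round up: n = 62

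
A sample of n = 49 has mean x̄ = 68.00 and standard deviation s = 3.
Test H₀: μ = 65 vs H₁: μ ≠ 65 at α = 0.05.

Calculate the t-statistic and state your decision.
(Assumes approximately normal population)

df = n - 1 = 48
SE = s/√n = 3/√49 = 0.4286
t = (x̄ - μ₀)/SE = (68.00 - 65)/0.4286 = 6.9995
Critical value: t_{0.025,48} = ±2.011
p-value < 0.0001
Decision: reject H₀

Answer: t = 6.9995, reject H₀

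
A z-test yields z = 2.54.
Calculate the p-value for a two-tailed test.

For z = 2.54:
p = 2×P(Z > |2.54|) = 2×(1 - Φ(2.54)) = 0.0111

Answer: p-value ≈ 0.0111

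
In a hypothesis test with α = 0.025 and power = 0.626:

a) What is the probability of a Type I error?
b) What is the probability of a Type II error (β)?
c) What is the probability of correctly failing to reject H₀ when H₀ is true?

a) Type I error probability = α = 0.025
b) Power = P(reject H₀ | H₁ true) = 1 - β = 0.626, so Type II error probability = β = 1 - Power = 0.374
c) P(fail to reject H₀ | H₀ true) = 1 - α = 0.975

Answer: a) 0.025, b) 0.374, c) 0.975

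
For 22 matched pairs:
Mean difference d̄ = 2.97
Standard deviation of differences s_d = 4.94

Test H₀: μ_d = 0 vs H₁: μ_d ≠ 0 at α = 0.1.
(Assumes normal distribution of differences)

Answer: t = 2.8200, reject H₀

Derivation:
df = n - 1 = 21
SE = s_d/√n = 4.94/√22 = 1.0532
t = d̄/SE = 2.97/1.0532 = 2.8200
Critical value: t_{0.05,21} = ±1.721
p-value ≈ 0.0103
Decision: reject H₀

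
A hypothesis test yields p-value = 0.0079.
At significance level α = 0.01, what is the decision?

Answer: reject H₀

Derivation:
Compare p-value to α:
0.0079 < 0.01
Decision: reject H₀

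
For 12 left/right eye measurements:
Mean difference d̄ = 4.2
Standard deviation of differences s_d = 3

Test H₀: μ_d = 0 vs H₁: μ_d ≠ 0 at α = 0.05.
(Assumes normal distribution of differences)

df = n - 1 = 11
SE = s_d/√n = 3/√12 = 0.8660
t = d̄/SE = 4.2/0.8660 = 4.8499
Critical value: t_{0.025,11} = ±2.201
p-value ≈ 0.0005
Decision: reject H₀

Answer: t = 4.8499, reject H₀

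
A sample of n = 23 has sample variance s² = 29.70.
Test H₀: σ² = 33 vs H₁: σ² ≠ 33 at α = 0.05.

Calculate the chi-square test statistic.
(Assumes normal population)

Answer: χ² = 19.8000, fail to reject H₀

Derivation:
df = n - 1 = 22
χ² = (n-1)s²/σ₀² = 22×29.70/33 = 19.8000
Critical values: χ²_{0.975,22} = 10.982, χ²_{0.025,22} = 36.781
Rejection region: χ² < 10.982 or χ² > 36.781
Decision: fail to reject H₀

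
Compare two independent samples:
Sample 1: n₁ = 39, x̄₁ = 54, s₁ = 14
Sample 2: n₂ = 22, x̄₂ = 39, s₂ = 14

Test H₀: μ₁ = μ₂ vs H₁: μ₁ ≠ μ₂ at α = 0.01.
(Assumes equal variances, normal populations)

Pooled variance: s²_p = [38×14² + 21×14²]/(59) = 196.0000
s_p = 14.0000
SE = s_p×√(1/n₁ + 1/n₂) = 14.0000×√(1/39 + 1/22) = 3.7329
t = (x̄₁ - x̄₂)/SE = (54 - 39)/3.7329 = 4.0183
df = 59, t-critical = ±2.662
Decision: reject H₀

Answer: t = 4.0183, reject H₀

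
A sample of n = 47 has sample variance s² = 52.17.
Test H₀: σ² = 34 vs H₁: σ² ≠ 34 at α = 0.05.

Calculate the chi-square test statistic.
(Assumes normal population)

df = n - 1 = 46
χ² = (n-1)s²/σ₀² = 46×52.17/34 = 70.5829
Critical values: χ²_{0.975,46} = 29.160, χ²_{0.025,46} = 66.617
Rejection region: χ² < 29.160 or χ² > 66.617
Decision: reject H₀

Answer: χ² = 70.5829, reject H₀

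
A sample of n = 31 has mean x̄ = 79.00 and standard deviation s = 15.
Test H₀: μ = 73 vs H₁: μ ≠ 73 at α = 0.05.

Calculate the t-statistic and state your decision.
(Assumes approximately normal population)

Answer: t = 2.2271, reject H₀

Derivation:
df = n - 1 = 30
SE = s/√n = 15/√31 = 2.6941
t = (x̄ - μ₀)/SE = (79.00 - 73)/2.6941 = 2.2271
Critical value: t_{0.025,30} = ±2.042
p-value ≈ 0.0336
Decision: reject H₀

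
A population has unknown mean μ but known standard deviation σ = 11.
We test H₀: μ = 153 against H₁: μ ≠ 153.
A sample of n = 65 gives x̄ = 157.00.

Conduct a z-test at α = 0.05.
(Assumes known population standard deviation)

Answer: z = 2.9317, reject H₀

Derivation:
Standard error: SE = σ/√n = 11/√65 = 1.3644
z-statistic: z = (x̄ - μ₀)/SE = (157.00 - 153)/1.3644 = 2.9317
Critical value: ±1.960
p-value = 0.0034
Decision: reject H₀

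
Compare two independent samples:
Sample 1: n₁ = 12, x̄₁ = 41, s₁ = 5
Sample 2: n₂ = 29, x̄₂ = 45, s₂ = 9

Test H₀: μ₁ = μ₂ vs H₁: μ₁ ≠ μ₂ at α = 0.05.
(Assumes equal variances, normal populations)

Pooled variance: s²_p = [11×5² + 28×9²]/(39) = 65.2051
s_p = 8.0750
SE = s_p×√(1/n₁ + 1/n₂) = 8.0750×√(1/12 + 1/29) = 2.7717
t = (x̄₁ - x̄₂)/SE = (41 - 45)/2.7717 = -1.4432
df = 39, t-critical = ±2.023
Decision: fail to reject H₀

Answer: t = -1.4432, fail to reject H₀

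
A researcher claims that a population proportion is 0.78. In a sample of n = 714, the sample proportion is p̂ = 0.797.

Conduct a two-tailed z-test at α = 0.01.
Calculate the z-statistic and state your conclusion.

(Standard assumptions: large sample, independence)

Answer: z = 1.0966, fail to reject H₀

Derivation:
H₀: p = 0.78, H₁: p ≠ 0.78
Standard error: SE = √(p₀(1-p₀)/n) = √(0.78×0.22/714) = 0.015503
z-statistic: z = (p̂ - p₀)/SE = (0.797 - 0.78)/0.015503 = 1.0966
Critical value: z_0.005 = ±2.576
p-value = 0.2728
Decision: fail to reject H₀ at α = 0.01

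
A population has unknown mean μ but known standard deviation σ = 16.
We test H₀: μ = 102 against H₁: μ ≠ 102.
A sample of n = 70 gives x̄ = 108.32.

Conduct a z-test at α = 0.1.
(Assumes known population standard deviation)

Answer: z = 3.3047, reject H₀

Derivation:
Standard error: SE = σ/√n = 16/√70 = 1.9124
z-statistic: z = (x̄ - μ₀)/SE = (108.32 - 102)/1.9124 = 3.3047
Critical value: ±1.645
p-value = 0.0010
Decision: reject H₀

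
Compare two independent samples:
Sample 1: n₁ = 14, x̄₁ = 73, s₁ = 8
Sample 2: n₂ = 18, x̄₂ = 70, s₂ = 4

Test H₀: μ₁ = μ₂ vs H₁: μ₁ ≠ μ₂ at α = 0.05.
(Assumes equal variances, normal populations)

Answer: t = 1.3878, fail to reject H₀

Derivation:
Pooled variance: s²_p = [13×8² + 17×4²]/(30) = 36.8000
s_p = 6.0663
SE = s_p×√(1/n₁ + 1/n₂) = 6.0663×√(1/14 + 1/18) = 2.1617
t = (x̄₁ - x̄₂)/SE = (73 - 70)/2.1617 = 1.3878
df = 30, t-critical = ±2.042
Decision: fail to reject H₀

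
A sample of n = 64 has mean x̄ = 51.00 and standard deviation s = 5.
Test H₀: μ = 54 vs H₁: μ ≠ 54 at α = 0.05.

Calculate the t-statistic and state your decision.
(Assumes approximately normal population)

df = n - 1 = 63
SE = s/√n = 5/√64 = 0.6250
t = (x̄ - μ₀)/SE = (51.00 - 54)/0.6250 = -4.8000
Critical value: t_{0.025,63} = ±1.998
p-value < 0.0001
Decision: reject H₀

Answer: t = -4.8000, reject H₀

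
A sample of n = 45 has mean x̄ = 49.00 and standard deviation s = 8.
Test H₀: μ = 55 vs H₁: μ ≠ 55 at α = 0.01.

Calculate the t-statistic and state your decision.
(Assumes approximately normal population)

df = n - 1 = 44
SE = s/√n = 8/√45 = 1.1926
t = (x̄ - μ₀)/SE = (49.00 - 55)/1.1926 = -5.0310
Critical value: t_{0.005,44} = ±2.692
p-value < 0.0001
Decision: reject H₀

Answer: t = -5.0310, reject H₀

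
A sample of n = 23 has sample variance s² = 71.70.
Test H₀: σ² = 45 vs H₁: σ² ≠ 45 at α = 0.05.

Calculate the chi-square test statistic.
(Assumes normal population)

Answer: χ² = 35.0533, fail to reject H₀

Derivation:
df = n - 1 = 22
χ² = (n-1)s²/σ₀² = 22×71.70/45 = 35.0533
Critical values: χ²_{0.975,22} = 10.982, χ²_{0.025,22} = 36.781
Rejection region: χ² < 10.982 or χ² > 36.781
Decision: fail to reject H₀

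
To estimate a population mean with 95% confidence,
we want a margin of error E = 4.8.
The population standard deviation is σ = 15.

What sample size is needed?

z_0.025 = 1.960
n = (z×σ/E)² = (1.960×15/4.8)²
n = 37.5156
Round up: n = 38

Answer: n = 38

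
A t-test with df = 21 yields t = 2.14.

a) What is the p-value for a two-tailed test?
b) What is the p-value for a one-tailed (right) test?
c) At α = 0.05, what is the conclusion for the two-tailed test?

Answer: a) 0.0443, b) 0.0221, c) reject H₀

Derivation:
Using t-distribution with df = 21:
a) Two-tailed: p = 2×P(T > 2.14) = 0.0443
b) One-tailed: p = P(T > 2.14) = 0.0221
c) 0.0443 < 0.05, reject H₀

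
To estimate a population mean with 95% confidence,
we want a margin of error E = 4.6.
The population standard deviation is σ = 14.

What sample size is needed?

z_0.025 = 1.960
n = (z×σ/E)² = (1.960×14/4.6)²
n = 35.5838
Round up: n = 36

Answer: n = 36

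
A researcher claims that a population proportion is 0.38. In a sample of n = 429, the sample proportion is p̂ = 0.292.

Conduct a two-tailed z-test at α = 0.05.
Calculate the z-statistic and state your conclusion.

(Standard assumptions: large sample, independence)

Answer: z = -3.7551, reject H₀

Derivation:
H₀: p = 0.38, H₁: p ≠ 0.38
Standard error: SE = √(p₀(1-p₀)/n) = √(0.38×0.62/429) = 0.023435
z-statistic: z = (p̂ - p₀)/SE = (0.292 - 0.38)/0.023435 = -3.7551
Critical value: z_0.025 = ±1.960
p-value = 0.0002
Decision: reject H₀ at α = 0.05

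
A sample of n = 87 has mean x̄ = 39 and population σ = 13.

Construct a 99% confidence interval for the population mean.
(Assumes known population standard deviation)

Confidence level: 99%, α = 0.01
z_0.005 = 2.576
SE = σ/√n = 13/√87 = 1.3937
Margin of error = 2.576 × 1.3937 = 3.5902
CI: x̄ ± margin = 39 ± 3.5902
CI: (35.4098, 42.5902)

Answer: (35.4098, 42.5902)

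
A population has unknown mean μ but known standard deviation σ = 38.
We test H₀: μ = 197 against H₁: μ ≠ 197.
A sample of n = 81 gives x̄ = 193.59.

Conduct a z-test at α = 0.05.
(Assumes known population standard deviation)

Standard error: SE = σ/√n = 38/√81 = 4.2222
z-statistic: z = (x̄ - μ₀)/SE = (193.59 - 197)/4.2222 = -0.8076
Critical value: ±1.960
p-value = 0.4193
Decision: fail to reject H₀

Answer: z = -0.8076, fail to reject H₀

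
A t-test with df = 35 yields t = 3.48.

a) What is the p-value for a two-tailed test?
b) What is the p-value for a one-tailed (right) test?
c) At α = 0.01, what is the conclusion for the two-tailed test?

Answer: a) 0.0014, b) 0.0007, c) reject H₀

Derivation:
Using t-distribution with df = 35:
a) Two-tailed: p = 2×P(T > 3.48) = 0.0014
b) One-tailed: p = P(T > 3.48) = 0.0007
c) 0.0014 < 0.01, reject H₀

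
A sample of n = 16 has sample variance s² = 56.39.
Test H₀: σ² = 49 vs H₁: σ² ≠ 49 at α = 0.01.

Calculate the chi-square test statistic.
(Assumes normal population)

df = n - 1 = 15
χ² = (n-1)s²/σ₀² = 15×56.39/49 = 17.2622
Critical values: χ²_{0.995,15} = 4.601, χ²_{0.005,15} = 32.801
Rejection region: χ² < 4.601 or χ² > 32.801
Decision: fail to reject H₀

Answer: χ² = 17.2622, fail to reject H₀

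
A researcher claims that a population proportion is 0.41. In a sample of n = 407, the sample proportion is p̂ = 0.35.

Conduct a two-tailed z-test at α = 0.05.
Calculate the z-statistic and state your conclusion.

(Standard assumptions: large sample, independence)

H₀: p = 0.41, H₁: p ≠ 0.41
Standard error: SE = √(p₀(1-p₀)/n) = √(0.41×0.59/407) = 0.024379
z-statistic: z = (p̂ - p₀)/SE = (0.35 - 0.41)/0.024379 = -2.4611
Critical value: z_0.025 = ±1.960
p-value = 0.0139
Decision: reject H₀ at α = 0.05

Answer: z = -2.4611, reject H₀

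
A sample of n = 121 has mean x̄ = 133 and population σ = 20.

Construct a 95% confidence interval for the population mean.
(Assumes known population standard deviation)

Answer: (129.4363, 136.5637)

Derivation:
Confidence level: 95%, α = 0.05
z_0.025 = 1.960
SE = σ/√n = 20/√121 = 1.8182
Margin of error = 1.960 × 1.8182 = 3.5637
CI: x̄ ± margin = 133 ± 3.5637
CI: (129.4363, 136.5637)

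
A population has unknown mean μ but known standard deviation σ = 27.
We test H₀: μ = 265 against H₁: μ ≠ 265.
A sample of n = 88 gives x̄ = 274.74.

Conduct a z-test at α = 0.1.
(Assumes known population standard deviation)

Standard error: SE = σ/√n = 27/√88 = 2.8782
z-statistic: z = (x̄ - μ₀)/SE = (274.74 - 265)/2.8782 = 3.3841
Critical value: ±1.645
p-value = 0.0007
Decision: reject H₀

Answer: z = 3.3841, reject H₀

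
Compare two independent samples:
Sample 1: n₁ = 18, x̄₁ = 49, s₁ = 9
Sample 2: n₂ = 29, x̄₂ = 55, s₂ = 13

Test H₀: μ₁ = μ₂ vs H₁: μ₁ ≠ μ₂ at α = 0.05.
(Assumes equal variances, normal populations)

Answer: t = -1.7161, fail to reject H₀

Derivation:
Pooled variance: s²_p = [17×9² + 28×13²]/(45) = 135.7556
s_p = 11.6514
SE = s_p×√(1/n₁ + 1/n₂) = 11.6514×√(1/18 + 1/29) = 3.4962
t = (x̄₁ - x̄₂)/SE = (49 - 55)/3.4962 = -1.7161
df = 45, t-critical = ±2.014
Decision: fail to reject H₀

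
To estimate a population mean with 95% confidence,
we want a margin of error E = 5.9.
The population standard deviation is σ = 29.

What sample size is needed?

Answer: n = 93

Derivation:
z_0.025 = 1.960
n = (z×σ/E)² = (1.960×29/5.9)²
n = 92.8120
Round up: n = 93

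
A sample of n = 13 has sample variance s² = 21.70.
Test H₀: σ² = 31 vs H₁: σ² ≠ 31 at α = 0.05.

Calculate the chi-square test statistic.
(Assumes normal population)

df = n - 1 = 12
χ² = (n-1)s²/σ₀² = 12×21.70/31 = 8.4000
Critical values: χ²_{0.975,12} = 4.404, χ²_{0.025,12} = 23.337
Rejection region: χ² < 4.404 or χ² > 23.337
Decision: fail to reject H₀

Answer: χ² = 8.4000, fail to reject H₀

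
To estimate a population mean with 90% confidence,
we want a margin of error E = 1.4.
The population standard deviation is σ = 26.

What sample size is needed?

z_0.05 = 1.645
n = (z×σ/E)² = (1.645×26/1.4)²
n = 933.3025
Round up: n = 934

Answer: n = 934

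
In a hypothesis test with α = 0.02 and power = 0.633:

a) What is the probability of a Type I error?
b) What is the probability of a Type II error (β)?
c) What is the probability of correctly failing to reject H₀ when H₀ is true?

a) Type I error probability = α = 0.02
b) Power = P(reject H₀ | H₁ true) = 1 - β = 0.633, so Type II error probability = β = 1 - Power = 0.367
c) P(fail to reject H₀ | H₀ true) = 1 - α = 0.98

Answer: a) 0.02, b) 0.367, c) 0.98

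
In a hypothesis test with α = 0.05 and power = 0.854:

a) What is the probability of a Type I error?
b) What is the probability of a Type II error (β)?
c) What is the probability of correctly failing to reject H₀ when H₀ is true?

Answer: a) 0.05, b) 0.146, c) 0.95

Derivation:
a) Type I error probability = α = 0.05
b) Power = P(reject H₀ | H₁ true) = 1 - β = 0.854, so Type II error probability = β = 1 - Power = 0.146
c) P(fail to reject H₀ | H₀ true) = 1 - α = 0.95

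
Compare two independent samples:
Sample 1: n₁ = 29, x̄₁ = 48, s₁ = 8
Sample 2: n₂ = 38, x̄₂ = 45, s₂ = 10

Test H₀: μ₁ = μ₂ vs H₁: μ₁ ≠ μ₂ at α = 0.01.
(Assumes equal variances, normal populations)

Pooled variance: s²_p = [28×8² + 37×10²]/(65) = 84.4923
s_p = 9.1920
SE = s_p×√(1/n₁ + 1/n₂) = 9.1920×√(1/29 + 1/38) = 2.2665
t = (x̄₁ - x̄₂)/SE = (48 - 45)/2.2665 = 1.3236
df = 65, t-critical = ±2.654
Decision: fail to reject H₀

Answer: t = 1.3236, fail to reject H₀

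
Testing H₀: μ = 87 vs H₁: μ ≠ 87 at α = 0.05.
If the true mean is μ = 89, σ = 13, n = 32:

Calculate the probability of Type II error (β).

Answer: β ≈ 0.8598

Derivation:
SE = σ/√n = 13/√32 = 2.2981
Critical values: μ₀ ± z_0.025×SE = 87 ± 1.960×2.2981
Acceptance region: (82.4957, 91.5043)
Under H₁ (μ = 89): z_high = (91.5043 - 89)/2.2981 = 1.0897, z_low = (82.4957 - 89)/2.2981 = -2.8303
β = P(not reject | H₁) = Φ(1.0897) - Φ(-2.8303) ≈ 0.8598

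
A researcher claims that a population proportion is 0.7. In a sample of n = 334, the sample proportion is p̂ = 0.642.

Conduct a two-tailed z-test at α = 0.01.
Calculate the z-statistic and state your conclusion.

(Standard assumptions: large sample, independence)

Answer: z = -2.3131, fail to reject H₀

Derivation:
H₀: p = 0.7, H₁: p ≠ 0.7
Standard error: SE = √(p₀(1-p₀)/n) = √(0.7×0.3/334) = 0.025075
z-statistic: z = (p̂ - p₀)/SE = (0.642 - 0.7)/0.025075 = -2.3131
Critical value: z_0.005 = ±2.576
p-value = 0.0207
Decision: fail to reject H₀ at α = 0.01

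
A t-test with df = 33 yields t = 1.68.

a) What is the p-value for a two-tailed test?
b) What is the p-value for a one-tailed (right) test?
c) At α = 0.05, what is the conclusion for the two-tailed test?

Using t-distribution with df = 33:
a) Two-tailed: p = 2×P(T > 1.68) = 0.1024
b) One-tailed: p = P(T > 1.68) = 0.0512
c) 0.1024 ≥ 0.05, fail to reject H₀

Answer: a) 0.1024, b) 0.0512, c) fail to reject H₀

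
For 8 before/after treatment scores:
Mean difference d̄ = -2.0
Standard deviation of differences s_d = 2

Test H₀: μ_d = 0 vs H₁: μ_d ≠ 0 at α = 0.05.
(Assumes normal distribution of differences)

df = n - 1 = 7
SE = s_d/√n = 2/√8 = 0.7071
t = d̄/SE = -2.0/0.7071 = -2.8285
Critical value: t_{0.025,7} = ±2.365
p-value ≈ 0.0255
Decision: reject H₀

Answer: t = -2.8285, reject H₀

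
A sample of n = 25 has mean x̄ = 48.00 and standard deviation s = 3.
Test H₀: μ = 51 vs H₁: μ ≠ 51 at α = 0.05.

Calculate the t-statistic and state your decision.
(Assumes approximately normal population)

df = n - 1 = 24
SE = s/√n = 3/√25 = 0.6000
t = (x̄ - μ₀)/SE = (48.00 - 51)/0.6000 = -5.0000
Critical value: t_{0.025,24} = ±2.064
p-value < 0.0001
Decision: reject H₀

Answer: t = -5.0000, reject H₀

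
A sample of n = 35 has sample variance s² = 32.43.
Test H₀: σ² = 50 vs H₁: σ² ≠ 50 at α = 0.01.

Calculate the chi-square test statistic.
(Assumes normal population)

Answer: χ² = 22.0524, fail to reject H₀

Derivation:
df = n - 1 = 34
χ² = (n-1)s²/σ₀² = 34×32.43/50 = 22.0524
Critical values: χ²_{0.995,34} = 16.501, χ²_{0.005,34} = 58.964
Rejection region: χ² < 16.501 or χ² > 58.964
Decision: fail to reject H₀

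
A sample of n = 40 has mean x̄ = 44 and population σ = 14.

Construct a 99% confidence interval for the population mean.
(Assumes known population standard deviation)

Answer: (38.2978, 49.7022)

Derivation:
Confidence level: 99%, α = 0.01
z_0.005 = 2.576
SE = σ/√n = 14/√40 = 2.2136
Margin of error = 2.576 × 2.2136 = 5.7022
CI: x̄ ± margin = 44 ± 5.7022
CI: (38.2978, 49.7022)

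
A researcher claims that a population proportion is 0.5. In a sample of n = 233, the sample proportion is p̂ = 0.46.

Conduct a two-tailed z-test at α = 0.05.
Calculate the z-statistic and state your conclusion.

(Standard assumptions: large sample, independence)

H₀: p = 0.5, H₁: p ≠ 0.5
Standard error: SE = √(p₀(1-p₀)/n) = √(0.5×0.5/233) = 0.032756
z-statistic: z = (p̂ - p₀)/SE = (0.46 - 0.5)/0.032756 = -1.2212
Critical value: z_0.025 = ±1.960
p-value = 0.2220
Decision: fail to reject H₀ at α = 0.05

Answer: z = -1.2212, fail to reject H₀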